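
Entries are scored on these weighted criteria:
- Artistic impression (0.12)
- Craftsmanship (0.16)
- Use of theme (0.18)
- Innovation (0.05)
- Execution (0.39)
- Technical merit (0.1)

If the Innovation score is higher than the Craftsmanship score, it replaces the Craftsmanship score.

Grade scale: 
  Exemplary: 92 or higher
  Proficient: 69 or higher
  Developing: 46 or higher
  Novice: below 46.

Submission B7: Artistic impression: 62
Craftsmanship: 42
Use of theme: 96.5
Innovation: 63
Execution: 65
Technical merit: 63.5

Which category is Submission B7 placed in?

Proficient

Innovation (63) > Craftsmanship (42), so Craftsmanship counts as 63.
Weighted total:
  Artistic impression 62 × 0.12 = 7.44
  Craftsmanship 63 × 0.16 = 10.08
  Use of theme 96.5 × 0.18 = 17.37
  Innovation 63 × 0.05 = 3.15
  Execution 65 × 0.39 = 25.35
  Technical merit 63.5 × 0.1 = 6.35
Sum = 69.74
69.74 is ≥ 69 and < 92 → Proficient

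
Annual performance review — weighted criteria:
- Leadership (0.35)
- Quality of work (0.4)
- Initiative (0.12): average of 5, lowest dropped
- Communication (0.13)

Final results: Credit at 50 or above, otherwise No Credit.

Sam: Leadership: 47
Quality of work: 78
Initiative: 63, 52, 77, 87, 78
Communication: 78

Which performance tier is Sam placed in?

Initiative: drop 52 → average of remaining 4 = 305/4 = 76.25
Weighted total:
  Leadership 47 × 0.35 = 16.45
  Quality of work 78 × 0.4 = 31.2
  Initiative 76.25 × 0.12 = 9.15
  Communication 78 × 0.13 = 10.14
Sum = 66.94
66.94 ≥ 50 → Credit

Credit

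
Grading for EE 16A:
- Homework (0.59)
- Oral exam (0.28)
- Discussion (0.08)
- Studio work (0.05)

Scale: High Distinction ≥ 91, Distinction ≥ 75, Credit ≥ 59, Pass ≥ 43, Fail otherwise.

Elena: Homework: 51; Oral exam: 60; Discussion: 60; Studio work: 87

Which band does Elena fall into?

Pass

Weighted total:
  Homework 51 × 0.59 = 30.09
  Oral exam 60 × 0.28 = 16.8
  Discussion 60 × 0.08 = 4.8
  Studio work 87 × 0.05 = 4.35
Sum = 56.04
56.04 is ≥ 43 and < 59 → Pass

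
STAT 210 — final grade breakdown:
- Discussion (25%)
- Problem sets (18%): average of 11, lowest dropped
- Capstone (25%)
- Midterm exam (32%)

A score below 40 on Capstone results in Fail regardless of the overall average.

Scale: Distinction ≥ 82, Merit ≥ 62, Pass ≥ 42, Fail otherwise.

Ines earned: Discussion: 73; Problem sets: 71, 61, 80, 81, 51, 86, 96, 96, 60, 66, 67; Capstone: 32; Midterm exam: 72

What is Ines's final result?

Problem sets: drop 51 → average of remaining 10 = 764/10 = 76.4
Capstone score 32 < 40: minimum not met.
Weighted total:
  Discussion 73 × 0.25 = 18.25
  Problem sets 76.4 × 0.18 = 13.752
  Capstone 32 × 0.25 = 8
  Midterm exam 72 × 0.32 = 23.04
Sum = 63.042
Because the Capstone minimum was not met, the result is Fail.

Fail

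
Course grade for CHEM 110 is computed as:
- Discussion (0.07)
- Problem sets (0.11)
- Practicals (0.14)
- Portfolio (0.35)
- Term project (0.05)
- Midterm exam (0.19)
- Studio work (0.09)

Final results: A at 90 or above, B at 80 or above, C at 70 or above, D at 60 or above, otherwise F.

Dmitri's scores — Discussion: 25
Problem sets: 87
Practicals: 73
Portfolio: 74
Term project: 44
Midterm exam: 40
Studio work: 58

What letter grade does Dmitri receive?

Weighted total:
  Discussion 25 × 0.07 = 1.75
  Problem sets 87 × 0.11 = 9.57
  Practicals 73 × 0.14 = 10.22
  Portfolio 74 × 0.35 = 25.9
  Term project 44 × 0.05 = 2.2
  Midterm exam 40 × 0.19 = 7.6
  Studio work 58 × 0.09 = 5.22
Sum = 62.46
62.46 is ≥ 60 and < 70 → D

D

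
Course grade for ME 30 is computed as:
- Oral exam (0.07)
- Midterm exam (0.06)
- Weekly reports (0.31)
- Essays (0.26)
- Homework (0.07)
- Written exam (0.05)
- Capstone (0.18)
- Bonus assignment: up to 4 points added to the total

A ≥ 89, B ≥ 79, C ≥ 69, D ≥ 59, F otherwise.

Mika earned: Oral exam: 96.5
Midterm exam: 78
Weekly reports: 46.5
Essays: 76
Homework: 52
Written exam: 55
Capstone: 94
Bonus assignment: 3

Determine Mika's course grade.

C

Weighted total:
  Oral exam 96.5 × 0.07 = 6.755
  Midterm exam 78 × 0.06 = 4.68
  Weekly reports 46.5 × 0.31 = 14.415
  Essays 76 × 0.26 = 19.76
  Homework 52 × 0.07 = 3.64
  Written exam 55 × 0.05 = 2.75
  Capstone 94 × 0.18 = 16.92
Sum = 68.92
Bonus assignment: 68.92 + 3 = 71.92
71.92 is ≥ 69 and < 79 → C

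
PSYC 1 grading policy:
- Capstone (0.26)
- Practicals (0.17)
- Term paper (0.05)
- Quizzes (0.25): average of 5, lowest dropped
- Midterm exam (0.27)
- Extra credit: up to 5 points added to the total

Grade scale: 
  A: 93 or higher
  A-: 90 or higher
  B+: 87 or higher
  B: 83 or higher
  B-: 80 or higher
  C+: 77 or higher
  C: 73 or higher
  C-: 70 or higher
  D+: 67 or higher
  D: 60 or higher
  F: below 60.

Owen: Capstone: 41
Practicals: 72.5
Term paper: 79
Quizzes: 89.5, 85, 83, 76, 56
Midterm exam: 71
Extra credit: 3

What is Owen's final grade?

Quizzes: drop 56 → average of remaining 4 = 333.5/4 = 83.375
Weighted total:
  Capstone 41 × 0.26 = 10.66
  Practicals 72.5 × 0.17 = 12.325
  Term paper 79 × 0.05 = 3.95
  Quizzes 83.375 × 0.25 = 20.84375
  Midterm exam 71 × 0.27 = 19.17
Sum = 66.94875
Extra credit: 66.94875 + 3 = 69.94875
69.94875 is ≥ 67 and < 70 → D+

D+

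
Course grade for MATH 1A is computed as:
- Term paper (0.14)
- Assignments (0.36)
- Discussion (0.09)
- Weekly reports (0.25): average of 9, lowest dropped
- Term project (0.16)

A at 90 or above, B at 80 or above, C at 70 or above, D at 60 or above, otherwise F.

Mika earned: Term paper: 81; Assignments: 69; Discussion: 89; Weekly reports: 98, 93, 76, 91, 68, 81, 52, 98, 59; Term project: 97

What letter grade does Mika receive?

Weekly reports: drop 52 → average of remaining 8 = 664/8 = 83
Weighted total:
  Term paper 81 × 0.14 = 11.34
  Assignments 69 × 0.36 = 24.84
  Discussion 89 × 0.09 = 8.01
  Weekly reports 83 × 0.25 = 20.75
  Term project 97 × 0.16 = 15.52
Sum = 80.46
80.46 is ≥ 80 and < 90 → B

B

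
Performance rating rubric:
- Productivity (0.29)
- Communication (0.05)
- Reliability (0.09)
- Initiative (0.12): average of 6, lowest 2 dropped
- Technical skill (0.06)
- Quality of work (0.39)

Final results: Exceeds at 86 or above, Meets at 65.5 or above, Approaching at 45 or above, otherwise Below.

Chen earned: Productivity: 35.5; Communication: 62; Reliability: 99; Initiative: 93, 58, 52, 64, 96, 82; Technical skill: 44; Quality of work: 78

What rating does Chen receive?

Initiative: drop 52, 58 → average of remaining 4 = 335/4 = 83.75
Weighted total:
  Productivity 35.5 × 0.29 = 10.295
  Communication 62 × 0.05 = 3.1
  Reliability 99 × 0.09 = 8.91
  Initiative 83.75 × 0.12 = 10.05
  Technical skill 44 × 0.06 = 2.64
  Quality of work 78 × 0.39 = 30.42
Sum = 65.415
65.415 is ≥ 45 and < 65.5 → Approaching

Approaching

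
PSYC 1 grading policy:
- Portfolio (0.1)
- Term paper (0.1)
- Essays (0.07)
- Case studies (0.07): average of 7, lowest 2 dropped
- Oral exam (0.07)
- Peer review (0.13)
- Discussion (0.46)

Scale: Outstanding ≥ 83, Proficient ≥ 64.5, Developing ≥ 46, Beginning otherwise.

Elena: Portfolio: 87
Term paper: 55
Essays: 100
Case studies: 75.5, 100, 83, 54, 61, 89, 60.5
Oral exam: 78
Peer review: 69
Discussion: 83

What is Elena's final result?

Proficient

Case studies: drop 54, 60.5 → average of remaining 5 = 408.5/5 = 81.7
Weighted total:
  Portfolio 87 × 0.1 = 8.7
  Term paper 55 × 0.1 = 5.5
  Essays 100 × 0.07 = 7
  Case studies 81.7 × 0.07 = 5.719
  Oral exam 78 × 0.07 = 5.46
  Peer review 69 × 0.13 = 8.97
  Discussion 83 × 0.46 = 38.18
Sum = 79.529
79.529 is ≥ 64.5 and < 83 → Proficient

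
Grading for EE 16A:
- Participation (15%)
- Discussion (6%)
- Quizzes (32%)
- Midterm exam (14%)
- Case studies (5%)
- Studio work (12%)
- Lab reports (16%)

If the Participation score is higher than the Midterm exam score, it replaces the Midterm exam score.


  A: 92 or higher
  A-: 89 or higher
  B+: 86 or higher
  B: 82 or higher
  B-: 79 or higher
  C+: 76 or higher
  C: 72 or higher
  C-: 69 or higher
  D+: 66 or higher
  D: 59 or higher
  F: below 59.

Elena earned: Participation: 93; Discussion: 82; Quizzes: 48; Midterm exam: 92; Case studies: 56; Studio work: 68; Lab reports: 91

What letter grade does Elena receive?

Participation (93) > Midterm exam (92), so Midterm exam counts as 93.
Weighted total:
  Participation 93 × 0.15 = 13.95
  Discussion 82 × 0.06 = 4.92
  Quizzes 48 × 0.32 = 15.36
  Midterm exam 93 × 0.14 = 13.02
  Case studies 56 × 0.05 = 2.8
  Studio work 68 × 0.12 = 8.16
  Lab reports 91 × 0.16 = 14.56
Sum = 72.77
72.77 is ≥ 72 and < 76 → C

C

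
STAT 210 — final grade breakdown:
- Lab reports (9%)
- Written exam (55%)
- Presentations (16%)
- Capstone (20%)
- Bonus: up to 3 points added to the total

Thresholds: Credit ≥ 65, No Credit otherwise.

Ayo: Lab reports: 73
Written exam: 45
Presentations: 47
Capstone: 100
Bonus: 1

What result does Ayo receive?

No Credit

Weighted total:
  Lab reports 73 × 0.09 = 6.57
  Written exam 45 × 0.55 = 24.75
  Presentations 47 × 0.16 = 7.52
  Capstone 100 × 0.2 = 20
Sum = 58.84
Bonus: 58.84 + 1 = 59.84
59.84 < 65 → No Credit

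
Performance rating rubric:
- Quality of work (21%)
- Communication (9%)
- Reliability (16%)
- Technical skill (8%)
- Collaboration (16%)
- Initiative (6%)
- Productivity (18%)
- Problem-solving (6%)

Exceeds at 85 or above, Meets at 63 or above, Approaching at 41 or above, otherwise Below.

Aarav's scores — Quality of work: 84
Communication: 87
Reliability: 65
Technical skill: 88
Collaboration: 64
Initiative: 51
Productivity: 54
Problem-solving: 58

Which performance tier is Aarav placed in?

Weighted total:
  Quality of work 84 × 0.21 = 17.64
  Communication 87 × 0.09 = 7.83
  Reliability 65 × 0.16 = 10.4
  Technical skill 88 × 0.08 = 7.04
  Collaboration 64 × 0.16 = 10.24
  Initiative 51 × 0.06 = 3.06
  Productivity 54 × 0.18 = 9.72
  Problem-solving 58 × 0.06 = 3.48
Sum = 69.41
69.41 is ≥ 63 and < 85 → Meets

Meets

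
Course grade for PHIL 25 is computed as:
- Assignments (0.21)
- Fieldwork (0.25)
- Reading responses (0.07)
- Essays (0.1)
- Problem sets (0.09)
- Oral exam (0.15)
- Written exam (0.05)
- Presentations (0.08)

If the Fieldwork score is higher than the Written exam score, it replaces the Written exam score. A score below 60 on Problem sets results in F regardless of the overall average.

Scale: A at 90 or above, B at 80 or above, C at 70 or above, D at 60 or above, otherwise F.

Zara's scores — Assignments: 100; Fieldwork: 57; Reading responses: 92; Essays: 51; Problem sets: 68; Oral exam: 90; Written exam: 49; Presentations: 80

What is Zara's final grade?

C

Fieldwork (57) > Written exam (49), so Written exam counts as 57.
Problem sets score 68 ≥ 60: minimum met.
Weighted total:
  Assignments 100 × 0.21 = 21
  Fieldwork 57 × 0.25 = 14.25
  Reading responses 92 × 0.07 = 6.44
  Essays 51 × 0.1 = 5.1
  Problem sets 68 × 0.09 = 6.12
  Oral exam 90 × 0.15 = 13.5
  Written exam 57 × 0.05 = 2.85
  Presentations 80 × 0.08 = 6.4
Sum = 75.66
75.66 is ≥ 70 and < 80 → C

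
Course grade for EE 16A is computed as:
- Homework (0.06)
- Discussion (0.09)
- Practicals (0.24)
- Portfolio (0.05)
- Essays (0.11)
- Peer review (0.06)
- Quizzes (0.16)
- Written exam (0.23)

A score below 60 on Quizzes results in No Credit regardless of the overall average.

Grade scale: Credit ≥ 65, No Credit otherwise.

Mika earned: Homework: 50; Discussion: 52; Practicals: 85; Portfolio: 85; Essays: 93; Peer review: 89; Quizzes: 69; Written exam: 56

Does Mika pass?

Quizzes score 69 ≥ 60: minimum met.
Weighted total:
  Homework 50 × 0.06 = 3
  Discussion 52 × 0.09 = 4.68
  Practicals 85 × 0.24 = 20.4
  Portfolio 85 × 0.05 = 4.25
  Essays 93 × 0.11 = 10.23
  Peer review 89 × 0.06 = 5.34
  Quizzes 69 × 0.16 = 11.04
  Written exam 56 × 0.23 = 12.88
Sum = 71.82
71.82 ≥ 65 → Credit

Credit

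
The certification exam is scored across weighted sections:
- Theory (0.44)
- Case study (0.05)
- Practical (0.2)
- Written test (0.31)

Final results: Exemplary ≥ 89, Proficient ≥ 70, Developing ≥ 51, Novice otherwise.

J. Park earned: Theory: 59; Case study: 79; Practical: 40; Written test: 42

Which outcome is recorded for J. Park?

Weighted total:
  Theory 59 × 0.44 = 25.96
  Case study 79 × 0.05 = 3.95
  Practical 40 × 0.2 = 8
  Written test 42 × 0.31 = 13.02
Sum = 50.93
50.93 < 51 → Novice

Novice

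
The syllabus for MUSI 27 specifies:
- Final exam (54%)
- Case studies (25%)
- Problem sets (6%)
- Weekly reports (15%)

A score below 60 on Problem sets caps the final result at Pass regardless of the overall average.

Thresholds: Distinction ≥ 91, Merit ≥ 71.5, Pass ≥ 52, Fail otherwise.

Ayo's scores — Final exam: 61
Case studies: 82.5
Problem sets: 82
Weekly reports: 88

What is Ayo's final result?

Problem sets score 82 ≥ 60: minimum met.
Weighted total:
  Final exam 61 × 0.54 = 32.94
  Case studies 82.5 × 0.25 = 20.625
  Problem sets 82 × 0.06 = 4.92
  Weekly reports 88 × 0.15 = 13.2
Sum = 71.685
71.685 is ≥ 71.5 and < 91 → Merit

Merit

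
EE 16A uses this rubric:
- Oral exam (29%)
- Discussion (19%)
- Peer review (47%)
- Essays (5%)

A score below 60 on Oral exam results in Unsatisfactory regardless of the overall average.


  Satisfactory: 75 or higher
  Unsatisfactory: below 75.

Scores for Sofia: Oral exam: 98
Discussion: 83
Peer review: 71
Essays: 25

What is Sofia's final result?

Oral exam score 98 ≥ 60: minimum met.
Weighted total:
  Oral exam 98 × 0.29 = 28.42
  Discussion 83 × 0.19 = 15.77
  Peer review 71 × 0.47 = 33.37
  Essays 25 × 0.05 = 1.25
Sum = 78.81
78.81 ≥ 75 → Satisfactory

Satisfactory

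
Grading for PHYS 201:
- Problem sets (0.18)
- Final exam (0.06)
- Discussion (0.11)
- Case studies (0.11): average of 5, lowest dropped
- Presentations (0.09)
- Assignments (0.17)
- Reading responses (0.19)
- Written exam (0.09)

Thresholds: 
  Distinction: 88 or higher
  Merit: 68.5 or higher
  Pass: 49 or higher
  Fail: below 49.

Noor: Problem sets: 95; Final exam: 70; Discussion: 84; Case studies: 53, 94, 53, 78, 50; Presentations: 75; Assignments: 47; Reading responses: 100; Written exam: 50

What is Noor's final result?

Merit

Case studies: drop 50 → average of remaining 4 = 278/4 = 69.5
Weighted total:
  Problem sets 95 × 0.18 = 17.1
  Final exam 70 × 0.06 = 4.2
  Discussion 84 × 0.11 = 9.24
  Case studies 69.5 × 0.11 = 7.645
  Presentations 75 × 0.09 = 6.75
  Assignments 47 × 0.17 = 7.99
  Reading responses 100 × 0.19 = 19
  Written exam 50 × 0.09 = 4.5
Sum = 76.425
76.425 is ≥ 68.5 and < 88 → Merit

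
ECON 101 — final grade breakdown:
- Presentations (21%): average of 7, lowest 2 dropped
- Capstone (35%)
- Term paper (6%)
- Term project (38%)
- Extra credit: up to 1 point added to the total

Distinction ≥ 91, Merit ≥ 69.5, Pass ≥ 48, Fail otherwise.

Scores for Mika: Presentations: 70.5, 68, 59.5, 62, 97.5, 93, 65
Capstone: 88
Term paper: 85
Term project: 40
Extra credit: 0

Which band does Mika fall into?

Presentations: drop 59.5, 62 → average of remaining 5 = 394/5 = 78.8
Weighted total:
  Presentations 78.8 × 0.21 = 16.548
  Capstone 88 × 0.35 = 30.8
  Term paper 85 × 0.06 = 5.1
  Term project 40 × 0.38 = 15.2
Sum = 67.648
Extra credit: 67.648 + 0 = 67.648
67.648 is ≥ 48 and < 69.5 → Pass

Pass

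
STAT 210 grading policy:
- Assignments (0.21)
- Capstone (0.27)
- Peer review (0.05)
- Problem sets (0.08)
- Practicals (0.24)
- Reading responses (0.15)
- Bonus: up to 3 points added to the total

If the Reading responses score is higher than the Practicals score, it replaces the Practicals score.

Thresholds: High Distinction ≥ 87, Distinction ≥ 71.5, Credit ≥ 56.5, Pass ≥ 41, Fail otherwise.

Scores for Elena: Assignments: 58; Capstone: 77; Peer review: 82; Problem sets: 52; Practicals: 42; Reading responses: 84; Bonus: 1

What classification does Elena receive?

Reading responses (84) > Practicals (42), so Practicals counts as 84.
Weighted total:
  Assignments 58 × 0.21 = 12.18
  Capstone 77 × 0.27 = 20.79
  Peer review 82 × 0.05 = 4.1
  Problem sets 52 × 0.08 = 4.16
  Practicals 84 × 0.24 = 20.16
  Reading responses 84 × 0.15 = 12.6
Sum = 73.99
Bonus: 73.99 + 1 = 74.99
74.99 is ≥ 71.5 and < 87 → Distinction

Distinction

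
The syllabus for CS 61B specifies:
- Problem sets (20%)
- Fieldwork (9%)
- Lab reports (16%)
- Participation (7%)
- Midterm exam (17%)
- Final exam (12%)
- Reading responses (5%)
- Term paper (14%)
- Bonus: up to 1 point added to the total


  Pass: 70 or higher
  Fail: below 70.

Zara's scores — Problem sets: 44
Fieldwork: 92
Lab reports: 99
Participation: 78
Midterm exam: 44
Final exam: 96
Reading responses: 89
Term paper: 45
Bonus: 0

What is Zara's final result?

Fail

Weighted total:
  Problem sets 44 × 0.2 = 8.8
  Fieldwork 92 × 0.09 = 8.28
  Lab reports 99 × 0.16 = 15.84
  Participation 78 × 0.07 = 5.46
  Midterm exam 44 × 0.17 = 7.48
  Final exam 96 × 0.12 = 11.52
  Reading responses 89 × 0.05 = 4.45
  Term paper 45 × 0.14 = 6.3
Sum = 68.13
Bonus: 68.13 + 0 = 68.13
68.13 < 70 → Fail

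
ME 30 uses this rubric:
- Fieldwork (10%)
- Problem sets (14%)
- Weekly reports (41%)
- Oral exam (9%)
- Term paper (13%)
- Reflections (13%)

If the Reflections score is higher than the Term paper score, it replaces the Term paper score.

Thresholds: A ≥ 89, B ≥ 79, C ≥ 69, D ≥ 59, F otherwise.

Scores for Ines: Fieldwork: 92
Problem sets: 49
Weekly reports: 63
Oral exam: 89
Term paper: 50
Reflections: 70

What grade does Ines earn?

Reflections (70) > Term paper (50), so Term paper counts as 70.
Weighted total:
  Fieldwork 92 × 0.1 = 9.2
  Problem sets 49 × 0.14 = 6.86
  Weekly reports 63 × 0.41 = 25.83
  Oral exam 89 × 0.09 = 8.01
  Term paper 70 × 0.13 = 9.1
  Reflections 70 × 0.13 = 9.1
Sum = 68.1
68.1 is ≥ 59 and < 69 → D

D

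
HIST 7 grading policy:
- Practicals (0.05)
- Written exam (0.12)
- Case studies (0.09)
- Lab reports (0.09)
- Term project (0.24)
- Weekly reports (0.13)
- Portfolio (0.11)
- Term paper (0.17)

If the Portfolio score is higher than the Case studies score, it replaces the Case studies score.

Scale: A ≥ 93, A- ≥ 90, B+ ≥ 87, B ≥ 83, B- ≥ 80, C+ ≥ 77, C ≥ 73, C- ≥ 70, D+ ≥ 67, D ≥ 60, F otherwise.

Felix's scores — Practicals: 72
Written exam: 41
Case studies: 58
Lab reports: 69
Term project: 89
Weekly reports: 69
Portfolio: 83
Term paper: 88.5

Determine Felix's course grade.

C

Portfolio (83) > Case studies (58), so Case studies counts as 83.
Weighted total:
  Practicals 72 × 0.05 = 3.6
  Written exam 41 × 0.12 = 4.92
  Case studies 83 × 0.09 = 7.47
  Lab reports 69 × 0.09 = 6.21
  Term project 89 × 0.24 = 21.36
  Weekly reports 69 × 0.13 = 8.97
  Portfolio 83 × 0.11 = 9.13
  Term paper 88.5 × 0.17 = 15.045
Sum = 76.705
76.705 is ≥ 73 and < 77 → C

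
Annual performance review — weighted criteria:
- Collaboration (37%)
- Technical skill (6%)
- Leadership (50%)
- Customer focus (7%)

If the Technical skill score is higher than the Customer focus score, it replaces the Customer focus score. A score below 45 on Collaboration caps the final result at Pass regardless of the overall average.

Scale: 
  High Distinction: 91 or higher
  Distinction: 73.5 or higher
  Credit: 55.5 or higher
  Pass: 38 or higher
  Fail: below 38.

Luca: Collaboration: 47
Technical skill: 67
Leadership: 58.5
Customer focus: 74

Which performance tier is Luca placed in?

Credit

Technical skill (67) ≤ Customer focus (74), so Customer focus stays at 74.
Collaboration score 47 ≥ 45: minimum met.
Weighted total:
  Collaboration 47 × 0.37 = 17.39
  Technical skill 67 × 0.06 = 4.02
  Leadership 58.5 × 0.5 = 29.25
  Customer focus 74 × 0.07 = 5.18
Sum = 55.84
55.84 is ≥ 55.5 and < 73.5 → Credit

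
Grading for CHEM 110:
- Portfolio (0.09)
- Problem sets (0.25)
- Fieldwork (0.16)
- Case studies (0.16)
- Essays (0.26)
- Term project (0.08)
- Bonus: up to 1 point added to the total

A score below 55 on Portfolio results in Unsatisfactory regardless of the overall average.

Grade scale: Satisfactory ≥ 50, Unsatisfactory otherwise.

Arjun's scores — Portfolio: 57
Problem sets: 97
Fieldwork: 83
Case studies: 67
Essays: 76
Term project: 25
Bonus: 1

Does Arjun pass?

Satisfactory

Portfolio score 57 ≥ 55: minimum met.
Weighted total:
  Portfolio 57 × 0.09 = 5.13
  Problem sets 97 × 0.25 = 24.25
  Fieldwork 83 × 0.16 = 13.28
  Case studies 67 × 0.16 = 10.72
  Essays 76 × 0.26 = 19.76
  Term project 25 × 0.08 = 2
Sum = 75.14
Bonus: 75.14 + 1 = 76.14
76.14 ≥ 50 → Satisfactory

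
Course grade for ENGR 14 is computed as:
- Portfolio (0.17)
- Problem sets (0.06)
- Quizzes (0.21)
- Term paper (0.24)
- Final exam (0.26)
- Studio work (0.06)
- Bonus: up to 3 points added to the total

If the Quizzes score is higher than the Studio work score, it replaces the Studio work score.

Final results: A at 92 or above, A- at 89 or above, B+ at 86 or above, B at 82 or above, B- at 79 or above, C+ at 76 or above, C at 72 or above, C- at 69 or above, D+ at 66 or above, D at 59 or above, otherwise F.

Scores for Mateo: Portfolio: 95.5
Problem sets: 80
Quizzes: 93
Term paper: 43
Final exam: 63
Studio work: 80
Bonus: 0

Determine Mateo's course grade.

Quizzes (93) > Studio work (80), so Studio work counts as 93.
Weighted total:
  Portfolio 95.5 × 0.17 = 16.235
  Problem sets 80 × 0.06 = 4.8
  Quizzes 93 × 0.21 = 19.53
  Term paper 43 × 0.24 = 10.32
  Final exam 63 × 0.26 = 16.38
  Studio work 93 × 0.06 = 5.58
Sum = 72.845
Bonus: 72.845 + 0 = 72.845
72.845 is ≥ 72 and < 76 → C

C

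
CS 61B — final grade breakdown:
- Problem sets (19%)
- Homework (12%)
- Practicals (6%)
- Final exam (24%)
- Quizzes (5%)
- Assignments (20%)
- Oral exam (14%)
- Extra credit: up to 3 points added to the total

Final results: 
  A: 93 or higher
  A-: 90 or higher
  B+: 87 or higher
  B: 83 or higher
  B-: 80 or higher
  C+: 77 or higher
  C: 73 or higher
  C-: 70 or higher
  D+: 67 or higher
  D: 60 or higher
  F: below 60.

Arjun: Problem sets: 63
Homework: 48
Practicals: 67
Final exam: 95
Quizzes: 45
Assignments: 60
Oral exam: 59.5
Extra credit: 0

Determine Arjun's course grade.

Weighted total:
  Problem sets 63 × 0.19 = 11.97
  Homework 48 × 0.12 = 5.76
  Practicals 67 × 0.06 = 4.02
  Final exam 95 × 0.24 = 22.8
  Quizzes 45 × 0.05 = 2.25
  Assignments 60 × 0.2 = 12
  Oral exam 59.5 × 0.14 = 8.33
Sum = 67.13
Extra credit: 67.13 + 0 = 67.13
67.13 is ≥ 67 and < 70 → D+

D+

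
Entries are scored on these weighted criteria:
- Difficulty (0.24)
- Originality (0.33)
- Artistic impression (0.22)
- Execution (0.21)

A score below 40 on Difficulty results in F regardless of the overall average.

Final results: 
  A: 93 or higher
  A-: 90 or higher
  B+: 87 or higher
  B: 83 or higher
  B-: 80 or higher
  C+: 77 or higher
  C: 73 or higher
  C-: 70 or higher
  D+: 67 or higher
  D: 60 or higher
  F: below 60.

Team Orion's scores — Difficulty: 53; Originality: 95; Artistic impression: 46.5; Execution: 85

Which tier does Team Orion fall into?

C-

Difficulty score 53 ≥ 40: minimum met.
Weighted total:
  Difficulty 53 × 0.24 = 12.72
  Originality 95 × 0.33 = 31.35
  Artistic impression 46.5 × 0.22 = 10.23
  Execution 85 × 0.21 = 17.85
Sum = 72.15
72.15 is ≥ 70 and < 73 → C-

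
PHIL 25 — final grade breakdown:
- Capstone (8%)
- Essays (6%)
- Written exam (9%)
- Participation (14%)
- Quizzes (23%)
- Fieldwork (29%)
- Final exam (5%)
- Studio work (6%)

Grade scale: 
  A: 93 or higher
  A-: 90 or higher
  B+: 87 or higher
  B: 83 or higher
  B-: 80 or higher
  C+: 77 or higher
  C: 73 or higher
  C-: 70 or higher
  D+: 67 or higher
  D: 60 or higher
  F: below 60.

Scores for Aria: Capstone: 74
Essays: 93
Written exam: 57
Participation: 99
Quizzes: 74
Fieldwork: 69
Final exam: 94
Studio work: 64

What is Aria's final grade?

Weighted total:
  Capstone 74 × 0.08 = 5.92
  Essays 93 × 0.06 = 5.58
  Written exam 57 × 0.09 = 5.13
  Participation 99 × 0.14 = 13.86
  Quizzes 74 × 0.23 = 17.02
  Fieldwork 69 × 0.29 = 20.01
  Final exam 94 × 0.05 = 4.7
  Studio work 64 × 0.06 = 3.84
Sum = 76.06
76.06 is ≥ 73 and < 77 → C

C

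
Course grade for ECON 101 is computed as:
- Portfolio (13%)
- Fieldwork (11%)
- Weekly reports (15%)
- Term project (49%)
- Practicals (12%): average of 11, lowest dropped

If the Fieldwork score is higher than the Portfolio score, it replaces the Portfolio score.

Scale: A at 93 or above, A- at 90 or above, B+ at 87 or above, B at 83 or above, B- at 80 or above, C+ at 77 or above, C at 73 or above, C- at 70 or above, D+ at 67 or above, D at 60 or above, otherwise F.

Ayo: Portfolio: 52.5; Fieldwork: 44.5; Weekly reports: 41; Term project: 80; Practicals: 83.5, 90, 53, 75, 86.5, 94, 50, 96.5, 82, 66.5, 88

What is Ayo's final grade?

D

Practicals: drop 50 → average of remaining 10 = 815/10 = 81.5
Fieldwork (44.5) ≤ Portfolio (52.5), so Portfolio stays at 52.5.
Weighted total:
  Portfolio 52.5 × 0.13 = 6.825
  Fieldwork 44.5 × 0.11 = 4.895
  Weekly reports 41 × 0.15 = 6.15
  Term project 80 × 0.49 = 39.2
  Practicals 81.5 × 0.12 = 9.78
Sum = 66.85
66.85 is ≥ 60 and < 67 → D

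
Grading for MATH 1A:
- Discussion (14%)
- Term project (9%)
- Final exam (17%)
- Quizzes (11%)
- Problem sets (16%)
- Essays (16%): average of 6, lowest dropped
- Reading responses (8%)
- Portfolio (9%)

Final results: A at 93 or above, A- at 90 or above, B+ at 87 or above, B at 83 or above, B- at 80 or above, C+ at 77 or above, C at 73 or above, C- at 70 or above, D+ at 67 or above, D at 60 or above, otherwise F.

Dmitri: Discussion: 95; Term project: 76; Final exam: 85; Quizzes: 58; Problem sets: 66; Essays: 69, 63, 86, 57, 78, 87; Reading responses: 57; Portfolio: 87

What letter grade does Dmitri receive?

Essays: drop 57 → average of remaining 5 = 383/5 = 76.6
Weighted total:
  Discussion 95 × 0.14 = 13.3
  Term project 76 × 0.09 = 6.84
  Final exam 85 × 0.17 = 14.45
  Quizzes 58 × 0.11 = 6.38
  Problem sets 66 × 0.16 = 10.56
  Essays 76.6 × 0.16 = 12.256
  Reading responses 57 × 0.08 = 4.56
  Portfolio 87 × 0.09 = 7.83
Sum = 76.176
76.176 is ≥ 73 and < 77 → C

C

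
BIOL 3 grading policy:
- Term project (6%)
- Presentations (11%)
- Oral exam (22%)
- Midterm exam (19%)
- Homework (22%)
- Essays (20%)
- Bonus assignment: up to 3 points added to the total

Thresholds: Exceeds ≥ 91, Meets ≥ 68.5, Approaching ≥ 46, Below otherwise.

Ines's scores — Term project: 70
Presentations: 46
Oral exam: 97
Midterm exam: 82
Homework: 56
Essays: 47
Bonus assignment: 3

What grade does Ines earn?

Meets

Weighted total:
  Term project 70 × 0.06 = 4.2
  Presentations 46 × 0.11 = 5.06
  Oral exam 97 × 0.22 = 21.34
  Midterm exam 82 × 0.19 = 15.58
  Homework 56 × 0.22 = 12.32
  Essays 47 × 0.2 = 9.4
Sum = 67.9
Bonus assignment: 67.9 + 3 = 70.9
70.9 is ≥ 68.5 and < 91 → Meets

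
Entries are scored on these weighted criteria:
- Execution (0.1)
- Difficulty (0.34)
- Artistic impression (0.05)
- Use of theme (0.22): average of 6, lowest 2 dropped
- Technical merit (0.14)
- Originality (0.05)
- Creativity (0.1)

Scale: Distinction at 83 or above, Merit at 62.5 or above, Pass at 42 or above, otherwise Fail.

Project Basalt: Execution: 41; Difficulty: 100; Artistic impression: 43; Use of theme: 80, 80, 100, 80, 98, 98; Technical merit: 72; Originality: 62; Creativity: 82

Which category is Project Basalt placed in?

Use of theme: drop 80, 80 → average of remaining 4 = 376/4 = 94
Weighted total:
  Execution 41 × 0.1 = 4.1
  Difficulty 100 × 0.34 = 34
  Artistic impression 43 × 0.05 = 2.15
  Use of theme 94 × 0.22 = 20.68
  Technical merit 72 × 0.14 = 10.08
  Originality 62 × 0.05 = 3.1
  Creativity 82 × 0.1 = 8.2
Sum = 82.31
82.31 is ≥ 62.5 and < 83 → Merit

Merit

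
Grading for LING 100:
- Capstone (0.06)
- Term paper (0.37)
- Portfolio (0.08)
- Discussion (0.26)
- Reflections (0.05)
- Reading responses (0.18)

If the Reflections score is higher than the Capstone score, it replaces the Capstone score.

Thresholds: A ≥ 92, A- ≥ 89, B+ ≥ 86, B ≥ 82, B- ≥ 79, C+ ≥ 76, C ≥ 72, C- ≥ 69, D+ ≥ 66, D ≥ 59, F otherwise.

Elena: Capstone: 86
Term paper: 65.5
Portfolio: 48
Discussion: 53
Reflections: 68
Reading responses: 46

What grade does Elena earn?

F

Reflections (68) ≤ Capstone (86), so Capstone stays at 86.
Weighted total:
  Capstone 86 × 0.06 = 5.16
  Term paper 65.5 × 0.37 = 24.235
  Portfolio 48 × 0.08 = 3.84
  Discussion 53 × 0.26 = 13.78
  Reflections 68 × 0.05 = 3.4
  Reading responses 46 × 0.18 = 8.28
Sum = 58.695
58.695 < 59 → F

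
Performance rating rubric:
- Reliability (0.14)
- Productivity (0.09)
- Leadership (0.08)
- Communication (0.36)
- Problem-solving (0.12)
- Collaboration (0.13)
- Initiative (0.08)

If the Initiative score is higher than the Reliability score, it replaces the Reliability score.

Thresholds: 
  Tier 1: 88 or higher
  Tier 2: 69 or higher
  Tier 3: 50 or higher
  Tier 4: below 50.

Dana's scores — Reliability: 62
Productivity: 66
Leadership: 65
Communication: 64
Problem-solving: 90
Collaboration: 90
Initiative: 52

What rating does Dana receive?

Tier 2

Initiative (52) ≤ Reliability (62), so Reliability stays at 62.
Weighted total:
  Reliability 62 × 0.14 = 8.68
  Productivity 66 × 0.09 = 5.94
  Leadership 65 × 0.08 = 5.2
  Communication 64 × 0.36 = 23.04
  Problem-solving 90 × 0.12 = 10.8
  Collaboration 90 × 0.13 = 11.7
  Initiative 52 × 0.08 = 4.16
Sum = 69.52
69.52 is ≥ 69 and < 88 → Tier 2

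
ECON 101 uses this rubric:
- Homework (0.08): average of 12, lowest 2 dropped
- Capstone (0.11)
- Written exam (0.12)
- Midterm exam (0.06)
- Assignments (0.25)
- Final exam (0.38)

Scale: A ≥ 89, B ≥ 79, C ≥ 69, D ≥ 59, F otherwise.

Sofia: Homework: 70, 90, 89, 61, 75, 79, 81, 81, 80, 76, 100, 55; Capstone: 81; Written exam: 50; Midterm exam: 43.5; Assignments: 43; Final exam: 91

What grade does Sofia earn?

Homework: drop 55, 61 → average of remaining 10 = 821/10 = 82.1
Weighted total:
  Homework 82.1 × 0.08 = 6.568
  Capstone 81 × 0.11 = 8.91
  Written exam 50 × 0.12 = 6
  Midterm exam 43.5 × 0.06 = 2.61
  Assignments 43 × 0.25 = 10.75
  Final exam 91 × 0.38 = 34.58
Sum = 69.418
69.418 is ≥ 69 and < 79 → C

C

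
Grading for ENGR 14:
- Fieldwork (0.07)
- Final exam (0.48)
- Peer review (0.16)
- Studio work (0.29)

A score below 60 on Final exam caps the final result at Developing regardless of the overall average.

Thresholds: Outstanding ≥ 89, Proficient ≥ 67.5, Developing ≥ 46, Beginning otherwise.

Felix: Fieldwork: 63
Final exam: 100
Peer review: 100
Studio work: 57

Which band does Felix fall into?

Final exam score 100 ≥ 60: minimum met.
Weighted total:
  Fieldwork 63 × 0.07 = 4.41
  Final exam 100 × 0.48 = 48
  Peer review 100 × 0.16 = 16
  Studio work 57 × 0.29 = 16.53
Sum = 84.94
84.94 is ≥ 67.5 and < 89 → Proficient

Proficient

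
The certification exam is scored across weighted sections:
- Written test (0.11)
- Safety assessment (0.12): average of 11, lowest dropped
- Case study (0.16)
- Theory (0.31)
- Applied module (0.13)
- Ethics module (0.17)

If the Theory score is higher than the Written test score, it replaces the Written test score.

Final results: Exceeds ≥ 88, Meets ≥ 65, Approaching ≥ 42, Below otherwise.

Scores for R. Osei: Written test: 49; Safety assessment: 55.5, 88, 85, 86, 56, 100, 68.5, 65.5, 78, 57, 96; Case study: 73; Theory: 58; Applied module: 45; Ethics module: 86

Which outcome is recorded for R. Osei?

Safety assessment: drop 55.5 → average of remaining 10 = 780/10 = 78
Theory (58) > Written test (49), so Written test counts as 58.
Weighted total:
  Written test 58 × 0.11 = 6.38
  Safety assessment 78 × 0.12 = 9.36
  Case study 73 × 0.16 = 11.68
  Theory 58 × 0.31 = 17.98
  Applied module 45 × 0.13 = 5.85
  Ethics module 86 × 0.17 = 14.62
Sum = 65.87
65.87 is ≥ 65 and < 88 → Meets

Meets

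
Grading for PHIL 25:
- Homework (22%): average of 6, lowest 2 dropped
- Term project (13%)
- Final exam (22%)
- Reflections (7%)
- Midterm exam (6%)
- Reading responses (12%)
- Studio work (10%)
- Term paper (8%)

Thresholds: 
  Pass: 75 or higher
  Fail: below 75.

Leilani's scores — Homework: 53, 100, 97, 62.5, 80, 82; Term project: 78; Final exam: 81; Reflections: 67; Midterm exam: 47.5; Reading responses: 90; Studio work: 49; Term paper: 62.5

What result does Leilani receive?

Homework: drop 53, 62.5 → average of remaining 4 = 359/4 = 89.75
Weighted total:
  Homework 89.75 × 0.22 = 19.745
  Term project 78 × 0.13 = 10.14
  Final exam 81 × 0.22 = 17.82
  Reflections 67 × 0.07 = 4.69
  Midterm exam 47.5 × 0.06 = 2.85
  Reading responses 90 × 0.12 = 10.8
  Studio work 49 × 0.1 = 4.9
  Term paper 62.5 × 0.08 = 5
Sum = 75.945
75.945 ≥ 75 → Pass

Pass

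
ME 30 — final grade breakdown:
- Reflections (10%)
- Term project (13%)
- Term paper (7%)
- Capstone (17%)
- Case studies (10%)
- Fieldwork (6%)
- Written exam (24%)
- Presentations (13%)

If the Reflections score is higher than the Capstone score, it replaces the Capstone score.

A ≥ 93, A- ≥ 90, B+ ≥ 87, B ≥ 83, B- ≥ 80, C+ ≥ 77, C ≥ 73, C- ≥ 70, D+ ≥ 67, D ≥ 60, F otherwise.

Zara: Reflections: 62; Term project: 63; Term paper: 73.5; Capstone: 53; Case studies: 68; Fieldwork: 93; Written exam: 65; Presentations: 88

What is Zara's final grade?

D+

Reflections (62) > Capstone (53), so Capstone counts as 62.
Weighted total:
  Reflections 62 × 0.1 = 6.2
  Term project 63 × 0.13 = 8.19
  Term paper 73.5 × 0.07 = 5.145
  Capstone 62 × 0.17 = 10.54
  Case studies 68 × 0.1 = 6.8
  Fieldwork 93 × 0.06 = 5.58
  Written exam 65 × 0.24 = 15.6
  Presentations 88 × 0.13 = 11.44
Sum = 69.495
69.495 is ≥ 67 and < 70 → D+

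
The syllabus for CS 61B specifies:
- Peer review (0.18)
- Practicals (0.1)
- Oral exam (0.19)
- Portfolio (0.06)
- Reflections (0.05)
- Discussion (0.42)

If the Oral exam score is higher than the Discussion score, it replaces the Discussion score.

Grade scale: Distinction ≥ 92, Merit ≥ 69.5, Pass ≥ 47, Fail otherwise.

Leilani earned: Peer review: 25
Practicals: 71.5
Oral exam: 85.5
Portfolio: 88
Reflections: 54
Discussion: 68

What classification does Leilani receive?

Merit

Oral exam (85.5) > Discussion (68), so Discussion counts as 85.5.
Weighted total:
  Peer review 25 × 0.18 = 4.5
  Practicals 71.5 × 0.1 = 7.15
  Oral exam 85.5 × 0.19 = 16.245
  Portfolio 88 × 0.06 = 5.28
  Reflections 54 × 0.05 = 2.7
  Discussion 85.5 × 0.42 = 35.91
Sum = 71.785
71.785 is ≥ 69.5 and < 92 → Merit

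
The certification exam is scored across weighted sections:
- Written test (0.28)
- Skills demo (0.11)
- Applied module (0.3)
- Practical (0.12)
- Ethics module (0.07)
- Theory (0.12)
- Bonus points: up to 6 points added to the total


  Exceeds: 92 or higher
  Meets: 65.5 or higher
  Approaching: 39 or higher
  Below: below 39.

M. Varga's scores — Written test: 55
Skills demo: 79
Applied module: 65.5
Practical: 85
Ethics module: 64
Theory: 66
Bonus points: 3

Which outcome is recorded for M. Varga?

Meets

Weighted total:
  Written test 55 × 0.28 = 15.4
  Skills demo 79 × 0.11 = 8.69
  Applied module 65.5 × 0.3 = 19.65
  Practical 85 × 0.12 = 10.2
  Ethics module 64 × 0.07 = 4.48
  Theory 66 × 0.12 = 7.92
Sum = 66.34
Bonus points: 66.34 + 3 = 69.34
69.34 is ≥ 65.5 and < 92 → Meets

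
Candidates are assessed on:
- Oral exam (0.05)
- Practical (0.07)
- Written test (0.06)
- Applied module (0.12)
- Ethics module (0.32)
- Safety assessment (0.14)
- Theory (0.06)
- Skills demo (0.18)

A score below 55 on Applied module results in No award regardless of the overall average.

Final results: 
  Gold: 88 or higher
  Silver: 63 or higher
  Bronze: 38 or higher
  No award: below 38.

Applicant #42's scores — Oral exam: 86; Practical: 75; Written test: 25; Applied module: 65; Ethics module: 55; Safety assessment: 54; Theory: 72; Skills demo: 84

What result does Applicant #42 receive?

Silver

Applied module score 65 ≥ 55: minimum met.
Weighted total:
  Oral exam 86 × 0.05 = 4.3
  Practical 75 × 0.07 = 5.25
  Written test 25 × 0.06 = 1.5
  Applied module 65 × 0.12 = 7.8
  Ethics module 55 × 0.32 = 17.6
  Safety assessment 54 × 0.14 = 7.56
  Theory 72 × 0.06 = 4.32
  Skills demo 84 × 0.18 = 15.12
Sum = 63.45
63.45 is ≥ 63 and < 88 → Silver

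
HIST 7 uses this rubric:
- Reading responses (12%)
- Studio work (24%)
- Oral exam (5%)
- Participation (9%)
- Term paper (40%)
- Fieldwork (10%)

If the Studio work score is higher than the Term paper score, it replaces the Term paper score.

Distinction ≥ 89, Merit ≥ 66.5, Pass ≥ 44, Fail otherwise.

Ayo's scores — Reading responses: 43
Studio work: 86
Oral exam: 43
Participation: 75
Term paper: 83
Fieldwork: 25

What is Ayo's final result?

Merit

Studio work (86) > Term paper (83), so Term paper counts as 86.
Weighted total:
  Reading responses 43 × 0.12 = 5.16
  Studio work 86 × 0.24 = 20.64
  Oral exam 43 × 0.05 = 2.15
  Participation 75 × 0.09 = 6.75
  Term paper 86 × 0.4 = 34.4
  Fieldwork 25 × 0.1 = 2.5
Sum = 71.6
71.6 is ≥ 66.5 and < 89 → Merit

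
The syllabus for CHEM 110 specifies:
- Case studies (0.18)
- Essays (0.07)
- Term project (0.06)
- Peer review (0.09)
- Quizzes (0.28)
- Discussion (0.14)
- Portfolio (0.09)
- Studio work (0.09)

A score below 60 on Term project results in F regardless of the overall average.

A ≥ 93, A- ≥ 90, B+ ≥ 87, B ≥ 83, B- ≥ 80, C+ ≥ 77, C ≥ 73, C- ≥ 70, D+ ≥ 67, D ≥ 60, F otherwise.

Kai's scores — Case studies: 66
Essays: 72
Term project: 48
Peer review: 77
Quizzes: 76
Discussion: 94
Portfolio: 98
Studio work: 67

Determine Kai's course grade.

Term project score 48 < 60: minimum not met.
Weighted total:
  Case studies 66 × 0.18 = 11.88
  Essays 72 × 0.07 = 5.04
  Term project 48 × 0.06 = 2.88
  Peer review 77 × 0.09 = 6.93
  Quizzes 76 × 0.28 = 21.28
  Discussion 94 × 0.14 = 13.16
  Portfolio 98 × 0.09 = 8.82
  Studio work 67 × 0.09 = 6.03
Sum = 76.02
Because the Term project minimum was not met, the result is F.

F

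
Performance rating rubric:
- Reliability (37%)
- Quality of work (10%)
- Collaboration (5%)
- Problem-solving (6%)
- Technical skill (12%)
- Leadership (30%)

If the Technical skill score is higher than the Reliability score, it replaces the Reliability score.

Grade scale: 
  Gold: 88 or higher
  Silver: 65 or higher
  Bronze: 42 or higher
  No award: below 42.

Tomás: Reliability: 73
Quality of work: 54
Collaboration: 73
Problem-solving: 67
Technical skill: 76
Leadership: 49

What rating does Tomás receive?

Silver

Technical skill (76) > Reliability (73), so Reliability counts as 76.
Weighted total:
  Reliability 76 × 0.37 = 28.12
  Quality of work 54 × 0.1 = 5.4
  Collaboration 73 × 0.05 = 3.65
  Problem-solving 67 × 0.06 = 4.02
  Technical skill 76 × 0.12 = 9.12
  Leadership 49 × 0.3 = 14.7
Sum = 65.01
65.01 is ≥ 65 and < 88 → Silver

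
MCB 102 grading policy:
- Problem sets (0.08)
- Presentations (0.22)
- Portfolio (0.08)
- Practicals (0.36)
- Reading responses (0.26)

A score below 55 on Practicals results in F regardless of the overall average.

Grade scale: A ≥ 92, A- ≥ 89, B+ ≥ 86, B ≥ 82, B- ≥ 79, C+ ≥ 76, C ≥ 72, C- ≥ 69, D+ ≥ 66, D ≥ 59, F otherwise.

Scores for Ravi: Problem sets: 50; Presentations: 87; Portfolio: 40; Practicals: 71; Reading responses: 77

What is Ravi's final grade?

Practicals score 71 ≥ 55: minimum met.
Weighted total:
  Problem sets 50 × 0.08 = 4
  Presentations 87 × 0.22 = 19.14
  Portfolio 40 × 0.08 = 3.2
  Practicals 71 × 0.36 = 25.56
  Reading responses 77 × 0.26 = 20.02
Sum = 71.92
71.92 is ≥ 69 and < 72 → C-

C-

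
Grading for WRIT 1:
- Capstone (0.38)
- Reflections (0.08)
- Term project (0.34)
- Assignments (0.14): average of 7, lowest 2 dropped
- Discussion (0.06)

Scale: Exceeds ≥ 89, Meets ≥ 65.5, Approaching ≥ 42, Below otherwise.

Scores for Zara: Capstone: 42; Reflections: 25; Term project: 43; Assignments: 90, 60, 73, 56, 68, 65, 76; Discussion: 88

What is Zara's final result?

Assignments: drop 56, 60 → average of remaining 5 = 372/5 = 74.4
Weighted total:
  Capstone 42 × 0.38 = 15.96
  Reflections 25 × 0.08 = 2
  Term project 43 × 0.34 = 14.62
  Assignments 74.4 × 0.14 = 10.416
  Discussion 88 × 0.06 = 5.28
Sum = 48.276
48.276 is ≥ 42 and < 65.5 → Approaching

Approaching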